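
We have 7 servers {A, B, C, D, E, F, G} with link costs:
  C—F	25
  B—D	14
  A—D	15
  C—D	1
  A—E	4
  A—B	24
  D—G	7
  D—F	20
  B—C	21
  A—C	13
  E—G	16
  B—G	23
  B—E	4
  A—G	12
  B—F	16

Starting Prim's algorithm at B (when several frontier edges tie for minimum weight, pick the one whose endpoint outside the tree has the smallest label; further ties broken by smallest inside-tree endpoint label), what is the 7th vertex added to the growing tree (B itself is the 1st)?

Prim's algorithm from B:
Step 1: cheapest edge leaving the tree is B—E (4); add E.
Step 2: cheapest edge leaving the tree is A—E (4); add A.
Step 3: cheapest edge leaving the tree is A—G (12); add G.
Step 4: cheapest edge leaving the tree is D—G (7); add D.
Step 5: cheapest edge leaving the tree is C—D (1); add C.
Step 6: cheapest edge leaving the tree is B—F (16); add F.
Vertex order: B, E, A, G, D, C, F. The 7th vertex is F.

F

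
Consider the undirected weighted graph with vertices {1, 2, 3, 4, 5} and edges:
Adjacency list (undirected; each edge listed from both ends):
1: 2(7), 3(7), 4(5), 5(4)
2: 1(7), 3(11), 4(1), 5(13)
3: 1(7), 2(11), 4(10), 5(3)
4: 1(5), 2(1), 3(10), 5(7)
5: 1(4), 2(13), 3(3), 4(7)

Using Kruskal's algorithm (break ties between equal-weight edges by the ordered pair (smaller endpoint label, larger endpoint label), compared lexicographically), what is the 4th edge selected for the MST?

1-4

Sort edges by weight, then run Kruskal:
2-4 (1): add — endpoints in different components.
3-5 (3): add — endpoints in different components.
1-5 (4): add — endpoints in different components.
1-4 (5): add — endpoints in different components.
The 4th edge added is 1-4.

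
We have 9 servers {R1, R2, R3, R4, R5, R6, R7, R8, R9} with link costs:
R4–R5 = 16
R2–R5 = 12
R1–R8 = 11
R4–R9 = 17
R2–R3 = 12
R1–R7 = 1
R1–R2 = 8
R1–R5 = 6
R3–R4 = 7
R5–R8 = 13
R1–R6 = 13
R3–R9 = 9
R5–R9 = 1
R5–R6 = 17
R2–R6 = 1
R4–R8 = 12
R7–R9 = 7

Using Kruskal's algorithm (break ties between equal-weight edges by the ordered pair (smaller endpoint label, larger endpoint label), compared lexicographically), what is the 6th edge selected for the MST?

Kruskal's algorithm — process edges by increasing weight (ties by edge label):
R1–R7 (1): add — endpoints in different components.
R2–R6 (1): add — endpoints in different components.
R5–R9 (1): add — endpoints in different components.
R1–R5 (6): add — endpoints in different components.
R3–R4 (7): add — endpoints in different components.
R7–R9 (7): skip — R9 and R7 already connected.
R1–R2 (8): add — endpoints in different components.
R3–R9 (9): add — endpoints in different components.
R1–R8 (11): add — endpoints in different components.
The 6th edge added is R1–R2.

R1-R2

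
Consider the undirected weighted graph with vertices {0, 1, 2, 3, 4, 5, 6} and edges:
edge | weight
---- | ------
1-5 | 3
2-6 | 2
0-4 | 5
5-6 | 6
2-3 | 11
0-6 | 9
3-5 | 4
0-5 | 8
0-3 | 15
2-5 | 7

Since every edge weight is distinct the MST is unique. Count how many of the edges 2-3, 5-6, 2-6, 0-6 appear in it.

Kruskal's algorithm — process edges by increasing weight (ties by edge label):
2-6 (2): add — endpoints in different components.
1-5 (3): add — endpoints in different components.
3-5 (4): add — endpoints in different components.
0-4 (5): add — endpoints in different components.
5-6 (6): add — endpoints in different components.
2-5 (7): skip — 2 and 5 already connected.
0-5 (8): add — endpoints in different components.
MST edge set: {2-6, 1-5, 3-5, 0-4, 5-6, 0-5}.
Of the listed edges, {5-6, 2-6} are in the MST → 2.

2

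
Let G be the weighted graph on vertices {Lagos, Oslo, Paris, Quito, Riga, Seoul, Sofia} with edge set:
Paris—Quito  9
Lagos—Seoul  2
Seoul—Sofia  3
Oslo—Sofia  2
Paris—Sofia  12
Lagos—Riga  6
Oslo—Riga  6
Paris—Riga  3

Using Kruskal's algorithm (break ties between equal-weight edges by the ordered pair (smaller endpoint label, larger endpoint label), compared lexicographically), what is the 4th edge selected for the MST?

Seoul-Sofia

Sort edges by weight, then run Kruskal:
Lagos—Seoul (2): add — endpoints in different components.
Oslo—Sofia (2): add — endpoints in different components.
Paris—Riga (3): add — endpoints in different components.
Seoul—Sofia (3): add — endpoints in different components.
Lagos—Riga (6): add — endpoints in different components.
Oslo—Riga (6): skip — Riga and Oslo already connected.
Paris—Quito (9): add — endpoints in different components.
The 4th edge added is Seoul—Sofia.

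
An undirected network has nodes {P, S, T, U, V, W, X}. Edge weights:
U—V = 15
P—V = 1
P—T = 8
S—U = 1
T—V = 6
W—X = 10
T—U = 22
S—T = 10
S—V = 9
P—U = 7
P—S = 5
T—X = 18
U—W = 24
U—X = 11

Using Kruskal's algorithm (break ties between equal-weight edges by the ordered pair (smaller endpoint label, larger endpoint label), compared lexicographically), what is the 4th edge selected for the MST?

T-V

Kruskal: consider edges lightest-first.
P—V (1): add. Components now {T} {S} {X} {W} {U} {P,V}
S—U (1): add. Components now {T} {S,U} {X} {W} {P,V}
P—S (5): add. Components now {T} {P,S,U,V} {X} {W}
T—V (6): add. Components now {P,S,T,U,V} {X} {W}
P—U (7): skip — U and P already connected.
P—T (8): skip — T and P already connected.
S—V (9): skip — S and V already connected.
S—T (10): skip — T and S already connected.
W—X (10): add. Components now {P,S,T,U,V} {W,X}
U—X (11): add. Components now {P,S,T,U,V,W,X}
The 4th edge added is T—V.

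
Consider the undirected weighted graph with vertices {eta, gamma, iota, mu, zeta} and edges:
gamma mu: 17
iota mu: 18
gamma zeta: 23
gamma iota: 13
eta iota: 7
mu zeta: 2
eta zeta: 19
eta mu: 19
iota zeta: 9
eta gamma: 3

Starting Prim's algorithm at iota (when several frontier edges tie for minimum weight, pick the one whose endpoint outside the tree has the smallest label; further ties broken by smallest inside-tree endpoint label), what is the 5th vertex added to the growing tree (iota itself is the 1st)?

mu

Prim, starting at iota.
Step 1: cheapest edge leaving the tree is eta iota (7); add eta.
Step 2: cheapest edge leaving the tree is eta gamma (3); add gamma.
Step 3: cheapest edge leaving the tree is iota zeta (9); add zeta.
Step 4: cheapest edge leaving the tree is mu zeta (2); add mu.
Vertex order: iota, eta, gamma, zeta, mu. The 5th vertex is mu.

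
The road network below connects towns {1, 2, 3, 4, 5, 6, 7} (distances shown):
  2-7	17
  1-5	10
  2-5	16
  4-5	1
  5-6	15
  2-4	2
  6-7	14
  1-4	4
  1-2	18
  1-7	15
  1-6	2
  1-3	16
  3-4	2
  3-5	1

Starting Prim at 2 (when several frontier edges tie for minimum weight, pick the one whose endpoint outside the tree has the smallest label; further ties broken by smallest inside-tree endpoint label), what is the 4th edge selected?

Grow the tree from 2 using Prim:
Step 1: cheapest edge leaving the tree is 2-4 (2); add 4.
Step 2: cheapest edge leaving the tree is 4-5 (1); add 5.
Step 3: cheapest edge leaving the tree is 3-5 (1); add 3.
Step 4: cheapest edge leaving the tree is 1-4 (4); add 1.
Step 5: cheapest edge leaving the tree is 1-6 (2); add 6.
Step 6: cheapest edge leaving the tree is 6-7 (14); add 7.
The 4th edge added is 1-4.

1-4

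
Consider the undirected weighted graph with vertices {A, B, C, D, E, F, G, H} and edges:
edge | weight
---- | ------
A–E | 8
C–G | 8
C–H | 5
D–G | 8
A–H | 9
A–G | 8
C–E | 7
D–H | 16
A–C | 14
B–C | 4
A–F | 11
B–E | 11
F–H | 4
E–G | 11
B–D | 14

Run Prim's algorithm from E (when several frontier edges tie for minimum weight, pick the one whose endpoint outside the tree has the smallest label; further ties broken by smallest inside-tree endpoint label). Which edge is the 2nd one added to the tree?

Prim's algorithm from E:
Step 1: cheapest edge leaving the tree is C–E (7); add C.
Step 2: cheapest edge leaving the tree is B–C (4); add B.
Step 3: cheapest edge leaving the tree is C–H (5); add H.
Step 4: cheapest edge leaving the tree is F–H (4); add F.
Step 5: cheapest edge leaving the tree is A–E (8); add A.
Step 6: cheapest edge leaving the tree is A–G (8); add G.
Step 7: cheapest edge leaving the tree is D–G (8); add D.
The 2nd edge added is B–C.

B-C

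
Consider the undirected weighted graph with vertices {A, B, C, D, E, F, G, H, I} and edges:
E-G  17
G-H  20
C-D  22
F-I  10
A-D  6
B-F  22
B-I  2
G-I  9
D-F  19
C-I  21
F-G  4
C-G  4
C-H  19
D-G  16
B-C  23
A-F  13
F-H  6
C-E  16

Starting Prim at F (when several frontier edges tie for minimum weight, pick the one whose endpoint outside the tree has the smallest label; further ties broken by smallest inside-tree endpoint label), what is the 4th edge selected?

Prim, starting at F.
Step 1: cheapest edge leaving the tree is F-G (4); add G.
Step 2: cheapest edge leaving the tree is C-G (4); add C.
Step 3: cheapest edge leaving the tree is F-H (6); add H.
Step 4: cheapest edge leaving the tree is G-I (9); add I.
Step 5: cheapest edge leaving the tree is B-I (2); add B.
Step 6: cheapest edge leaving the tree is A-F (13); add A.
Step 7: cheapest edge leaving the tree is A-D (6); add D.
Step 8: cheapest edge leaving the tree is C-E (16); add E.
The 4th edge added is G-I.

G-I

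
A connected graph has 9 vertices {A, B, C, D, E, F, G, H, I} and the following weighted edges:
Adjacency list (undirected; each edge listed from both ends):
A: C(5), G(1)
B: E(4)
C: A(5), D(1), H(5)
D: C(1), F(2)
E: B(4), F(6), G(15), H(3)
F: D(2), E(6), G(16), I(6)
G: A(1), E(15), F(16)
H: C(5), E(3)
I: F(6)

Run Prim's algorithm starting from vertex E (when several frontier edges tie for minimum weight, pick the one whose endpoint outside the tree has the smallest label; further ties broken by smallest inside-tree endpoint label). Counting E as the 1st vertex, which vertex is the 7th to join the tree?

A

Prim's algorithm from E:
Step 1: cheapest edge leaving the tree is E–H (3); add H.
Step 2: cheapest edge leaving the tree is B–E (4); add B.
Step 3: cheapest edge leaving the tree is C–H (5); add C.
Step 4: cheapest edge leaving the tree is C–D (1); add D.
Step 5: cheapest edge leaving the tree is D–F (2); add F.
Step 6: cheapest edge leaving the tree is A–C (5); add A.
Step 7: cheapest edge leaving the tree is A–G (1); add G.
Step 8: cheapest edge leaving the tree is F–I (6); add I.
Vertex order: E, H, B, C, D, F, A, G, I. The 7th vertex is A.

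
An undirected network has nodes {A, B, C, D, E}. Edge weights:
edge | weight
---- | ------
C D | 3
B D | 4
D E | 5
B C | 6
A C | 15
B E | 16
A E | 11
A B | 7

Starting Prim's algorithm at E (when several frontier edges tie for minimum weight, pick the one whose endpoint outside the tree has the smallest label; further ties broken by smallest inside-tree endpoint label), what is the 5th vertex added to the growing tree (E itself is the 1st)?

Grow the tree from E using Prim:
Step 1: cheapest edge leaving the tree is D E (5); add D.
Step 2: cheapest edge leaving the tree is C D (3); add C.
Step 3: cheapest edge leaving the tree is B D (4); add B.
Step 4: cheapest edge leaving the tree is A B (7); add A.
Vertex order: E, D, C, B, A. The 5th vertex is A.

A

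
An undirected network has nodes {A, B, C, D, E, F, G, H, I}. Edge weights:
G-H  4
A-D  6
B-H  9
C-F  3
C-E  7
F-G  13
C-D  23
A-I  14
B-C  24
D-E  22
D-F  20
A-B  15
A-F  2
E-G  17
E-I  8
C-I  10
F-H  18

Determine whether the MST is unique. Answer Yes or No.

Sort edges by weight, then run Kruskal:
A-F (2): add — endpoints in different components.
C-F (3): add — endpoints in different components.
G-H (4): add — endpoints in different components.
A-D (6): add — endpoints in different components.
C-E (7): add — endpoints in different components.
E-I (8): add — endpoints in different components.
B-H (9): add — endpoints in different components.
C-I (10): skip — C and I already connected.
F-G (13): add — endpoints in different components.
Every non-tree edge has weight strictly greater than the heaviest edge on the tree path between its endpoints, so the MST is unique.

Yes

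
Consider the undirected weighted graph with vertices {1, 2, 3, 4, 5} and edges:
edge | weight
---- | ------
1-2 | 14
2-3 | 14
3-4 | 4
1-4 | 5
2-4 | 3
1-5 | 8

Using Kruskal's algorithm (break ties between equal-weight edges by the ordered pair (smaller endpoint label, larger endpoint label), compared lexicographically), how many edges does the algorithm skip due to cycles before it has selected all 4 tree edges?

Kruskal's algorithm — process edges by increasing weight (ties by edge label):
2-4 (3): add — endpoints in different components.
3-4 (4): add — endpoints in different components.
1-4 (5): add — endpoints in different components.
1-5 (8): add — endpoints in different components.
Edges rejected before the tree was complete: 0.

0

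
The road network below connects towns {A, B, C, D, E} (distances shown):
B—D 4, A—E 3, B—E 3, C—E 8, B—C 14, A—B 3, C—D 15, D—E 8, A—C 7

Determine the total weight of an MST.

17

Kruskal: consider edges lightest-first.
A—B (3): add. Components now {A,B} {C} {D} {E}
A—E (3): add. Components now {A,B,E} {C} {D}
B—E (3): skip — B and E already connected.
B—D (4): add. Components now {A,B,D,E} {C}
A—C (7): add. Components now {A,B,C,D,E}
MST edges: A—B, A—E, B—D, A—C; total weight 3+3+4+7 = 17.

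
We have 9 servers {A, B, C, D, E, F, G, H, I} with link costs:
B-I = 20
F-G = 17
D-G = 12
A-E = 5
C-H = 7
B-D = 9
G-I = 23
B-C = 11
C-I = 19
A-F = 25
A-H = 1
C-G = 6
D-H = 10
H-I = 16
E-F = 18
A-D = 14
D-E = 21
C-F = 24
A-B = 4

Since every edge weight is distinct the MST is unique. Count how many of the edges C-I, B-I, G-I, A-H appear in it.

1

Kruskal: consider edges lightest-first.
A-H (1): add — endpoints in different components.
A-B (4): add — endpoints in different components.
A-E (5): add — endpoints in different components.
C-G (6): add — endpoints in different components.
C-H (7): add — endpoints in different components.
B-D (9): add — endpoints in different components.
D-H (10): skip — D and H already connected.
B-C (11): skip — B and C already connected.
D-G (12): skip — D and G already connected.
A-D (14): skip — A and D already connected.
H-I (16): add — endpoints in different components.
F-G (17): add — endpoints in different components.
MST edge set: {A-H, A-B, A-E, C-G, C-H, B-D, H-I, F-G}.
Of the listed edges, {A-H} are in the MST → 1.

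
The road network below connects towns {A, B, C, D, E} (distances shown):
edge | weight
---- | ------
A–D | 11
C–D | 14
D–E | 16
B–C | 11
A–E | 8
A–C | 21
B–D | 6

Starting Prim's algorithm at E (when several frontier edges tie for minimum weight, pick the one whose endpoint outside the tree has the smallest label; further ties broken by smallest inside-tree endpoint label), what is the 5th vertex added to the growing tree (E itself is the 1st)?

Prim, starting at E.
Step 1: cheapest edge leaving the tree is A–E (8); add A.
Step 2: cheapest edge leaving the tree is A–D (11); add D.
Step 3: cheapest edge leaving the tree is B–D (6); add B.
Step 4: cheapest edge leaving the tree is B–C (11); add C.
Vertex order: E, A, D, B, C. The 5th vertex is C.

C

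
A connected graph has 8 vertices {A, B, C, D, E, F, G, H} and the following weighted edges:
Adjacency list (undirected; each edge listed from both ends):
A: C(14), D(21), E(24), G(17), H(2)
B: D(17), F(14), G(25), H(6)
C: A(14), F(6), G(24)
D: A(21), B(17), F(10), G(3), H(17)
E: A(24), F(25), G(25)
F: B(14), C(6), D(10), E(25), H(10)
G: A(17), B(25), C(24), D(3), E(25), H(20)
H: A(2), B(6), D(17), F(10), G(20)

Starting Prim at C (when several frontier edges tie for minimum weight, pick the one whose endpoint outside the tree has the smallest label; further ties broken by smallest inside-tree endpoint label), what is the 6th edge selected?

Prim, starting at C.
Step 1: cheapest edge leaving the tree is C-F (6); add F.
Step 2: cheapest edge leaving the tree is D-F (10); add D.
Step 3: cheapest edge leaving the tree is D-G (3); add G.
Step 4: cheapest edge leaving the tree is F-H (10); add H.
Step 5: cheapest edge leaving the tree is A-H (2); add A.
Step 6: cheapest edge leaving the tree is B-H (6); add B.
Step 7: cheapest edge leaving the tree is A-E (24); add E.
The 6th edge added is B-H.

B-H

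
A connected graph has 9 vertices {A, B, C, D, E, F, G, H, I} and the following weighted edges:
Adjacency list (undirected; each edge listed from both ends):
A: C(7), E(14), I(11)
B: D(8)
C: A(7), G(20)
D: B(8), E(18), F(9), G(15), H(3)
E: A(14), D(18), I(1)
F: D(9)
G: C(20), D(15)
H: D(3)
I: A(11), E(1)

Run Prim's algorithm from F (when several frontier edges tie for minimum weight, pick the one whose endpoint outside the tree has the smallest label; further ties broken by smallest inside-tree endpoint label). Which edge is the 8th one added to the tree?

Grow the tree from F using Prim:
Step 1: cheapest edge leaving the tree is D-F (9); add D.
Step 2: cheapest edge leaving the tree is D-H (3); add H.
Step 3: cheapest edge leaving the tree is B-D (8); add B.
Step 4: cheapest edge leaving the tree is D-G (15); add G.
Step 5: cheapest edge leaving the tree is D-E (18); add E.
Step 6: cheapest edge leaving the tree is E-I (1); add I.
Step 7: cheapest edge leaving the tree is A-I (11); add A.
Step 8: cheapest edge leaving the tree is A-C (7); add C.
The 8th edge added is A-C.

A-C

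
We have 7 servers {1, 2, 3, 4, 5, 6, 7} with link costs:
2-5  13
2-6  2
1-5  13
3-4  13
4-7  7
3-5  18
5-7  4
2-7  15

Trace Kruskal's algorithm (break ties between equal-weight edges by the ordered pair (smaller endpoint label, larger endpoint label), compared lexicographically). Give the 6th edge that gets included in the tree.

3-4

Kruskal: consider edges lightest-first.
2-6 (2): add — endpoints in different components.
5-7 (4): add — endpoints in different components.
4-7 (7): add — endpoints in different components.
1-5 (13): add — endpoints in different components.
2-5 (13): add — endpoints in different components.
3-4 (13): add — endpoints in different components.
The 6th edge added is 3-4.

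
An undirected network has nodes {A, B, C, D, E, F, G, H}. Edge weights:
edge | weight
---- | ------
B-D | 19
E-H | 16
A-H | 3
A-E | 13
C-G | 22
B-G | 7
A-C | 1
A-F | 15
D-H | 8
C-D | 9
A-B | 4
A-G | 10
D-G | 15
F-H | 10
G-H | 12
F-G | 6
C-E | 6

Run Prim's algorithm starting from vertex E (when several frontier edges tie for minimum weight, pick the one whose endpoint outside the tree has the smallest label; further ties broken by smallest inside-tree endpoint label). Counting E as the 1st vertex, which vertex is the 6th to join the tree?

Grow the tree from E using Prim:
Step 1: cheapest edge leaving the tree is C-E (6); add C.
Step 2: cheapest edge leaving the tree is A-C (1); add A.
Step 3: cheapest edge leaving the tree is A-H (3); add H.
Step 4: cheapest edge leaving the tree is A-B (4); add B.
Step 5: cheapest edge leaving the tree is B-G (7); add G.
Step 6: cheapest edge leaving the tree is F-G (6); add F.
Step 7: cheapest edge leaving the tree is D-H (8); add D.
Vertex order: E, C, A, H, B, G, F, D. The 6th vertex is G.

G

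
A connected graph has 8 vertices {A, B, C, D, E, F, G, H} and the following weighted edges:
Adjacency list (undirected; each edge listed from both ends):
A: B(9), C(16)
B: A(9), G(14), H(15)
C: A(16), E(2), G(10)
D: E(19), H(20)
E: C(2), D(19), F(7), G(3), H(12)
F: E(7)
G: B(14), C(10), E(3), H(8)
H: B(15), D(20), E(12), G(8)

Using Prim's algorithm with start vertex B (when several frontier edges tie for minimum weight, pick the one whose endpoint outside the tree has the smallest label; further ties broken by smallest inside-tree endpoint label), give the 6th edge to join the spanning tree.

Grow the tree from B using Prim:
Step 1: frontier [A-B 9, B-G 14, B-H 15] → take A-B (9); add A.
Step 2: frontier [A-C 16, B-G 14, B-H 15] → take B-G (14); add G.
Step 3: frontier [A-C 16, B-H 15, E-G 3, G-H 8, C-G 10] → take E-G (3); add E.
Step 4: frontier [A-C 16, B-H 15, C-E 2, E-F 7, E-H 12, D-E 19, G-H 8, C-G 10] → take C-E (2); add C.
Step 5: frontier [B-H 15, E-F 7, E-H 12, D-E 19, G-H 8] → take E-F (7); add F.
Step 6: frontier [B-H 15, E-H 12, D-E 19, G-H 8] → take G-H (8); add H.
Step 7: frontier [D-E 19, D-H 20] → take D-E (19); add D.
The 6th edge added is G-H.

G-H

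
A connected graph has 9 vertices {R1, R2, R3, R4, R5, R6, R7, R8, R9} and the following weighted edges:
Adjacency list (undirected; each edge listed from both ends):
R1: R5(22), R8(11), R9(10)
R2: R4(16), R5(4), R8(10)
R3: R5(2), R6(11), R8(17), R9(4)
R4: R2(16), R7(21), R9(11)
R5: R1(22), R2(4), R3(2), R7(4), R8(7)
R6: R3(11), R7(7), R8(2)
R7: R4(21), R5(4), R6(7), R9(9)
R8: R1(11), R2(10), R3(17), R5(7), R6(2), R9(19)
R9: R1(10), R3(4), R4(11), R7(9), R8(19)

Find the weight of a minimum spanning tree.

Sort edges by weight, then run Kruskal:
R3–R5 (2): add — endpoints in different components.
R6–R8 (2): add — endpoints in different components.
R2–R5 (4): add — endpoints in different components.
R3–R9 (4): add — endpoints in different components.
R5–R7 (4): add — endpoints in different components.
R5–R8 (7): add — endpoints in different components.
R6–R7 (7): skip — R6 and R7 already connected.
R7–R9 (9): skip — R9 and R7 already connected.
R1–R9 (10): add — endpoints in different components.
R2–R8 (10): skip — R8 and R2 already connected.
R1–R8 (11): skip — R8 and R1 already connected.
R3–R6 (11): skip — R6 and R3 already connected.
R4–R9 (11): add — endpoints in different components.
MST edges: R3–R5, R6–R8, R2–R5, R3–R9, R5–R7, R5–R8, R1–R9, R4–R9; total weight 2+2+4+4+4+7+10+11 = 44.

44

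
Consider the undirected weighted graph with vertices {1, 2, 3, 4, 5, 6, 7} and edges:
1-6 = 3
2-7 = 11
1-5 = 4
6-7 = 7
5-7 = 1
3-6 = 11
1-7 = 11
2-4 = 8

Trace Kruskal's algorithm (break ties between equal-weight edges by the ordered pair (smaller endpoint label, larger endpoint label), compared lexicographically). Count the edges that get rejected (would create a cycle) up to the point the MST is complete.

Kruskal: consider edges lightest-first.
5-7 (1): add — endpoints in different components.
1-6 (3): add — endpoints in different components.
1-5 (4): add — endpoints in different components.
6-7 (7): skip — 6 and 7 already connected.
2-4 (8): add — endpoints in different components.
1-7 (11): skip — 1 and 7 already connected.
2-7 (11): add — endpoints in different components.
3-6 (11): add — endpoints in different components.
Edges rejected before the tree was complete: 2.

2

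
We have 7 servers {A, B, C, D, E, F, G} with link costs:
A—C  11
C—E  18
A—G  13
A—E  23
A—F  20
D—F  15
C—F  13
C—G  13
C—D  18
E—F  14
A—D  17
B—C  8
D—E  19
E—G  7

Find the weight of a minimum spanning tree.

67

Prim, starting at F.
Step 1: frontier [C—F 13, E—F 14, D—F 15, A—F 20] → take C—F (13); add C.
Step 2: frontier [B—C 8, A—C 11, C—G 13, C—D 18, C—E 18, E—F 14, D—F 15, A—F 20] → take B—C (8); add B.
Step 3: frontier [A—C 11, C—G 13, C—D 18, C—E 18, E—F 14, D—F 15, A—F 20] → take A—C (11); add A.
Step 4: frontier [A—G 13, A—D 17, A—E 23, C—G 13, C—D 18, C—E 18, E—F 14, D—F 15] → take A—G (13); add G.
Step 5: frontier [A—D 17, A—E 23, C—D 18, C—E 18, E—F 14, D—F 15, E—G 7] → take E—G (7); add E.
Step 6: frontier [A—D 17, C—D 18, D—E 19, D—F 15] → take D—F (15); add D.
MST edges: C—F, B—C, A—C, A—G, E—G, D—F; total weight 13+8+11+13+7+15 = 67.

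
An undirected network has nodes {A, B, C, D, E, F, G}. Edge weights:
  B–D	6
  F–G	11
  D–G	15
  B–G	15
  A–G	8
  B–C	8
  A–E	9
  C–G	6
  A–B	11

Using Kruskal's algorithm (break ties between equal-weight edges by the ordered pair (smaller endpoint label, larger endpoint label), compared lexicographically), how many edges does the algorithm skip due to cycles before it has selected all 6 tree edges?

Kruskal: consider edges lightest-first.
B–D (6): add — endpoints in different components.
C–G (6): add — endpoints in different components.
A–G (8): add — endpoints in different components.
B–C (8): add — endpoints in different components.
A–E (9): add — endpoints in different components.
A–B (11): skip — A and B already connected.
F–G (11): add — endpoints in different components.
Edges rejected before the tree was complete: 1.

1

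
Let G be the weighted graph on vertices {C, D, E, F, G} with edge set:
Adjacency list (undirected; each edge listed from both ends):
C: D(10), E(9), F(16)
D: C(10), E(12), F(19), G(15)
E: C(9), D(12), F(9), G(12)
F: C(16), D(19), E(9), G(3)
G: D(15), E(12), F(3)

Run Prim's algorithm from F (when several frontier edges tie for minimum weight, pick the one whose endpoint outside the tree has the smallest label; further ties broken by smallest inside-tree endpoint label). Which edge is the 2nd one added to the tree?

Prim's algorithm from F:
Step 1: frontier [F-G 3, E-F 9, C-F 16, D-F 19] → take F-G (3); add G.
Step 2: frontier [E-F 9, C-F 16, D-F 19, E-G 12, D-G 15] → take E-F (9); add E.
Step 3: frontier [C-E 9, D-E 12, C-F 16, D-F 19, D-G 15] → take C-E (9); add C.
Step 4: frontier [C-D 10, D-E 12, D-F 19, D-G 15] → take C-D (10); add D.
The 2nd edge added is E-F.

E-F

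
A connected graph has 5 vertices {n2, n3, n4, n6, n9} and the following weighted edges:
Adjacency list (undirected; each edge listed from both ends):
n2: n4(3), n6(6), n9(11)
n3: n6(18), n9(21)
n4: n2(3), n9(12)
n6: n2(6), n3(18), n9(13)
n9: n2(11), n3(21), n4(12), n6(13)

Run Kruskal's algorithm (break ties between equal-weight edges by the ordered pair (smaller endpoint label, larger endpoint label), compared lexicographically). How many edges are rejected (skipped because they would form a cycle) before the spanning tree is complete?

2

Sort edges by weight, then run Kruskal:
n2 n4 (3): add. Components now {n3} {n2,n4} {n9} {n6}
n2 n6 (6): add. Components now {n3} {n2,n4,n6} {n9}
n2 n9 (11): add. Components now {n3} {n2,n4,n6,n9}
n4 n9 (12): skip — n9 and n4 already connected.
n6 n9 (13): skip — n9 and n6 already connected.
n3 n6 (18): add. Components now {n2,n3,n4,n6,n9}
Edges rejected before the tree was complete: 2.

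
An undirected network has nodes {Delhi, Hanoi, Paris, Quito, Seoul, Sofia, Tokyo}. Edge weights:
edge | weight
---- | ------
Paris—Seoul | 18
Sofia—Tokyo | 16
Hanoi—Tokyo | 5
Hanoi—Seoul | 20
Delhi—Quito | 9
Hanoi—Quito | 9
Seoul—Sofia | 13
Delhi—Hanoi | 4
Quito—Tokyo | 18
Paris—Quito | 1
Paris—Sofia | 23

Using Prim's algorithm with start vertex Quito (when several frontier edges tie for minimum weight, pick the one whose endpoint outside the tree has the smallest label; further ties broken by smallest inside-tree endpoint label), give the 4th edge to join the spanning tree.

Grow the tree from Quito using Prim:
Step 1: cheapest edge leaving the tree is Paris—Quito (1); add Paris.
Step 2: cheapest edge leaving the tree is Delhi—Quito (9); add Delhi.
Step 3: cheapest edge leaving the tree is Delhi—Hanoi (4); add Hanoi.
Step 4: cheapest edge leaving the tree is Hanoi—Tokyo (5); add Tokyo.
Step 5: cheapest edge leaving the tree is Sofia—Tokyo (16); add Sofia.
Step 6: cheapest edge leaving the tree is Seoul—Sofia (13); add Seoul.
The 4th edge added is Hanoi—Tokyo.

Hanoi-Tokyo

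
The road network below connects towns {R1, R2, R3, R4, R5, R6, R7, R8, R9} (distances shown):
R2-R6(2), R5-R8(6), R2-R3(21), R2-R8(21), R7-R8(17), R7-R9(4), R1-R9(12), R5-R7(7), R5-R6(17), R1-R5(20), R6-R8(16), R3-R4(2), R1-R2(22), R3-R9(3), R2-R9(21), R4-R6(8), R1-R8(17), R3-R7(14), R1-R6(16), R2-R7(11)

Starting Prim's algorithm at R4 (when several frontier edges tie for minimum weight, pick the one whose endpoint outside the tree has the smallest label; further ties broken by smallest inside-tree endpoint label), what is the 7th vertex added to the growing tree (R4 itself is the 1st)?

R6

Grow the tree from R4 using Prim:
Step 1: cheapest edge leaving the tree is R3-R4 (2); add R3.
Step 2: cheapest edge leaving the tree is R3-R9 (3); add R9.
Step 3: cheapest edge leaving the tree is R7-R9 (4); add R7.
Step 4: cheapest edge leaving the tree is R5-R7 (7); add R5.
Step 5: cheapest edge leaving the tree is R5-R8 (6); add R8.
Step 6: cheapest edge leaving the tree is R4-R6 (8); add R6.
Step 7: cheapest edge leaving the tree is R2-R6 (2); add R2.
Step 8: cheapest edge leaving the tree is R1-R9 (12); add R1.
Vertex order: R4, R3, R9, R7, R5, R8, R6, R2, R1. The 7th vertex is R6.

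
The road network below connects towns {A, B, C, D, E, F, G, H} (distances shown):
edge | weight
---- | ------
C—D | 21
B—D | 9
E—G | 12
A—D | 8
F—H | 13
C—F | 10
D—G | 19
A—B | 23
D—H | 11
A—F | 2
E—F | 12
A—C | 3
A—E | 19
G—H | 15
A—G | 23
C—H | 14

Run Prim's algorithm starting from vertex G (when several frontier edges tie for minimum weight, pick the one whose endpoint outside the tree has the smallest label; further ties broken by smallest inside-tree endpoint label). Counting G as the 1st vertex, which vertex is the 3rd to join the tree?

F

Grow the tree from G using Prim:
Step 1: cheapest edge leaving the tree is E—G (12); add E.
Step 2: cheapest edge leaving the tree is E—F (12); add F.
Step 3: cheapest edge leaving the tree is A—F (2); add A.
Step 4: cheapest edge leaving the tree is A—C (3); add C.
Step 5: cheapest edge leaving the tree is A—D (8); add D.
Step 6: cheapest edge leaving the tree is B—D (9); add B.
Step 7: cheapest edge leaving the tree is D—H (11); add H.
Vertex order: G, E, F, A, C, D, B, H. The 3rd vertex is F.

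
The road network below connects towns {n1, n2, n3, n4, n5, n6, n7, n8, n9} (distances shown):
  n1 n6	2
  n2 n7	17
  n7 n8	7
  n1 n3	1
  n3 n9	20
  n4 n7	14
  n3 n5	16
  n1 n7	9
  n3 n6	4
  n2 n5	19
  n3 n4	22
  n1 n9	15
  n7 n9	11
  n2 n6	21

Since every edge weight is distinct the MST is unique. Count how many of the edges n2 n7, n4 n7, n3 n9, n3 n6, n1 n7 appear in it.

3

Kruskal: consider edges lightest-first.
n1 n3 (1): add — endpoints in different components.
n1 n6 (2): add — endpoints in different components.
n3 n6 (4): skip — n6 and n3 already connected.
n7 n8 (7): add — endpoints in different components.
n1 n7 (9): add — endpoints in different components.
n7 n9 (11): add — endpoints in different components.
n4 n7 (14): add — endpoints in different components.
n1 n9 (15): skip — n9 and n1 already connected.
n3 n5 (16): add — endpoints in different components.
n2 n7 (17): add — endpoints in different components.
MST edge set: {n1 n3, n1 n6, n7 n8, n1 n7, n7 n9, n4 n7, n3 n5, n2 n7}.
Of the listed edges, {n2 n7, n4 n7, n1 n7} are in the MST → 3.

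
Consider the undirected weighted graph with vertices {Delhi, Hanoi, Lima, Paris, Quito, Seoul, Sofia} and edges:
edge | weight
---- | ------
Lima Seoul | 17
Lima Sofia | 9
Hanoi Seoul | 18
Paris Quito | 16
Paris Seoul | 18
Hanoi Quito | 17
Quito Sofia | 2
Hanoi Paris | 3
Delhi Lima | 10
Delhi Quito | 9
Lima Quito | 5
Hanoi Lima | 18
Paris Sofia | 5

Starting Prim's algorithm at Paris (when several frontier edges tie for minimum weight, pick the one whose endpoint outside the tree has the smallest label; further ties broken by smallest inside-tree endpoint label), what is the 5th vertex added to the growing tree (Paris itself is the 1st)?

Lima

Grow the tree from Paris using Prim:
Step 1: cheapest edge leaving the tree is Hanoi Paris (3); add Hanoi.
Step 2: cheapest edge leaving the tree is Paris Sofia (5); add Sofia.
Step 3: cheapest edge leaving the tree is Quito Sofia (2); add Quito.
Step 4: cheapest edge leaving the tree is Lima Quito (5); add Lima.
Step 5: cheapest edge leaving the tree is Delhi Quito (9); add Delhi.
Step 6: cheapest edge leaving the tree is Lima Seoul (17); add Seoul.
Vertex order: Paris, Hanoi, Sofia, Quito, Lima, Delhi, Seoul. The 5th vertex is Lima.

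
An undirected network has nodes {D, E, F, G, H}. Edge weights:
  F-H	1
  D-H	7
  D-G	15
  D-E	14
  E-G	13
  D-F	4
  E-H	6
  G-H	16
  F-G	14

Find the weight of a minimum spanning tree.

24

Prim, starting at E.
Step 1: frontier [E-H 6, E-G 13, D-E 14] → take E-H (6); add H.
Step 2: frontier [E-G 13, D-E 14, F-H 1, D-H 7, G-H 16] → take F-H (1); add F.
Step 3: frontier [E-G 13, D-E 14, D-F 4, F-G 14, D-H 7, G-H 16] → take D-F (4); add D.
Step 4: frontier [D-G 15, E-G 13, F-G 14, G-H 16] → take E-G (13); add G.
MST edges: E-H, F-H, D-F, E-G; total weight 6+1+4+13 = 24.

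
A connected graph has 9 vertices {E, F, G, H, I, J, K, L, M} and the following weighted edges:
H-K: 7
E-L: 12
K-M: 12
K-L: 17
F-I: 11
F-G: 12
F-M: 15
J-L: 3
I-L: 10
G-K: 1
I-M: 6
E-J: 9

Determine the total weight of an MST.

59

Kruskal: consider edges lightest-first.
G-K (1): add — endpoints in different components.
J-L (3): add — endpoints in different components.
I-M (6): add — endpoints in different components.
H-K (7): add — endpoints in different components.
E-J (9): add — endpoints in different components.
I-L (10): add — endpoints in different components.
F-I (11): add — endpoints in different components.
E-L (12): skip — E and L already connected.
F-G (12): add — endpoints in different components.
MST edges: G-K, J-L, I-M, H-K, E-J, I-L, F-I, F-G; total weight 1+3+6+7+9+10+11+12 = 59.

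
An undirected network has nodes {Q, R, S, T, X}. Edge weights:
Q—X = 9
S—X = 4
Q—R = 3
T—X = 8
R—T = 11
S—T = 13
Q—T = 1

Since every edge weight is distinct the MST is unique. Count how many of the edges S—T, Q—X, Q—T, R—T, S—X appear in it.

Kruskal's algorithm — process edges by increasing weight (ties by edge label):
Q—T (1): add — endpoints in different components.
Q—R (3): add — endpoints in different components.
S—X (4): add — endpoints in different components.
T—X (8): add — endpoints in different components.
MST edge set: {Q—T, Q—R, S—X, T—X}.
Of the listed edges, {Q—T, S—X} are in the MST → 2.

2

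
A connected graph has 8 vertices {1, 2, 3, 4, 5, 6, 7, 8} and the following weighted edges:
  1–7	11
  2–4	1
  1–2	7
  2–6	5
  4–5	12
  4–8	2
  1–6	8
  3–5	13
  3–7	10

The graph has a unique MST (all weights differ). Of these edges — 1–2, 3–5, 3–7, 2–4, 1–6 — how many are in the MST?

3

Sort edges by weight, then run Kruskal:
2–4 (1): add — endpoints in different components.
4–8 (2): add — endpoints in different components.
2–6 (5): add — endpoints in different components.
1–2 (7): add — endpoints in different components.
1–6 (8): skip — 1 and 6 already connected.
3–7 (10): add — endpoints in different components.
1–7 (11): add — endpoints in different components.
4–5 (12): add — endpoints in different components.
MST edge set: {2–4, 4–8, 2–6, 1–2, 3–7, 1–7, 4–5}.
Of the listed edges, {1–2, 3–7, 2–4} are in the MST → 3.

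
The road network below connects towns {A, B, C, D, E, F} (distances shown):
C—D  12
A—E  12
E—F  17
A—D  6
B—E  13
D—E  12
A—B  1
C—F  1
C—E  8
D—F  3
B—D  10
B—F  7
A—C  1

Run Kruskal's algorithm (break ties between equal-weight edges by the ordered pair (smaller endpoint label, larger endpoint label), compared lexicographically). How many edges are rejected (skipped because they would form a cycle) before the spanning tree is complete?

2

Kruskal's algorithm — process edges by increasing weight (ties by edge label):
A—B (1): add. Components now {A,B} {C} {D} {E} {F}
A—C (1): add. Components now {A,B,C} {D} {E} {F}
C—F (1): add. Components now {A,B,C,F} {D} {E}
D—F (3): add. Components now {A,B,C,D,F} {E}
A—D (6): skip — A and D already connected.
B—F (7): skip — B and F already connected.
C—E (8): add. Components now {A,B,C,D,E,F}
Edges rejected before the tree was complete: 2.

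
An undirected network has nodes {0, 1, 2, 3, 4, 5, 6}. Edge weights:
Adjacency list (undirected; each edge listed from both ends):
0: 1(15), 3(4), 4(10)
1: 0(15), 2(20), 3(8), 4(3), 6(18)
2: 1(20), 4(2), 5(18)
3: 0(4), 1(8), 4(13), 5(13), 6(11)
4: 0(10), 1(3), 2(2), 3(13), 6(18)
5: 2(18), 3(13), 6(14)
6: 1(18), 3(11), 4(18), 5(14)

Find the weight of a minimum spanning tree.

41

Kruskal's algorithm — process edges by increasing weight (ties by edge label):
2–4 (2): add — endpoints in different components.
1–4 (3): add — endpoints in different components.
0–3 (4): add — endpoints in different components.
1–3 (8): add — endpoints in different components.
0–4 (10): skip — 0 and 4 already connected.
3–6 (11): add — endpoints in different components.
3–4 (13): skip — 3 and 4 already connected.
3–5 (13): add — endpoints in different components.
MST edges: 2–4, 1–4, 0–3, 1–3, 3–6, 3–5; total weight 2+3+4+8+11+13 = 41.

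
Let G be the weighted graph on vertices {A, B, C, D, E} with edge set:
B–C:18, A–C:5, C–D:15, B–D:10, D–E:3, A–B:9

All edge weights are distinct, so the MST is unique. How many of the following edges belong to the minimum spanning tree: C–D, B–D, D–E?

2

Sort edges by weight, then run Kruskal:
D–E (3): add — endpoints in different components.
A–C (5): add — endpoints in different components.
A–B (9): add — endpoints in different components.
B–D (10): add — endpoints in different components.
MST edge set: {D–E, A–C, A–B, B–D}.
Of the listed edges, {B–D, D–E} are in the MST → 2.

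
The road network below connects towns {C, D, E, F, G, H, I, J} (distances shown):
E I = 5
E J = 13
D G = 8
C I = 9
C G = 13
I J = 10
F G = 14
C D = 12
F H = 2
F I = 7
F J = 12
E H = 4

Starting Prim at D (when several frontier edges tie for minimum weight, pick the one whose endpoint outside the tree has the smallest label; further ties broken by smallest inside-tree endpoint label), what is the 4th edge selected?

E-I

Grow the tree from D using Prim:
Step 1: cheapest edge leaving the tree is D G (8); add G.
Step 2: cheapest edge leaving the tree is C D (12); add C.
Step 3: cheapest edge leaving the tree is C I (9); add I.
Step 4: cheapest edge leaving the tree is E I (5); add E.
Step 5: cheapest edge leaving the tree is E H (4); add H.
Step 6: cheapest edge leaving the tree is F H (2); add F.
Step 7: cheapest edge leaving the tree is I J (10); add J.
The 4th edge added is E I.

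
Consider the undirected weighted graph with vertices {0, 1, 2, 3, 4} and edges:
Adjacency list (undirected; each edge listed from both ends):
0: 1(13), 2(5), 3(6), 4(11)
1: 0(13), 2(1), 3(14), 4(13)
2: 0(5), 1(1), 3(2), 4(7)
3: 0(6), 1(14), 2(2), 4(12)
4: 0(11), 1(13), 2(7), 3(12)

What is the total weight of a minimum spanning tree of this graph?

15

Sort edges by weight, then run Kruskal:
1 2 (1): add — endpoints in different components.
2 3 (2): add — endpoints in different components.
0 2 (5): add — endpoints in different components.
0 3 (6): skip — 0 and 3 already connected.
2 4 (7): add — endpoints in different components.
MST edges: 1 2, 2 3, 0 2, 2 4; total weight 1+2+5+7 = 15.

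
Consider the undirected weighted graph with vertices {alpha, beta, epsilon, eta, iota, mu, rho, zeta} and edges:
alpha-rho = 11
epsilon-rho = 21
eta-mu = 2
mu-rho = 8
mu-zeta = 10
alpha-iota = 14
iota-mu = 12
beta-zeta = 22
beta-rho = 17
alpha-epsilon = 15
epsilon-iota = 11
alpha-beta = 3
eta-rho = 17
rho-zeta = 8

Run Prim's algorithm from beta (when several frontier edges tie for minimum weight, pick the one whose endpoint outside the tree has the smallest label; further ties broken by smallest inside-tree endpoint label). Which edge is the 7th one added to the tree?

Prim, starting at beta.
Step 1: frontier [alpha-beta 3, beta-rho 17, beta-zeta 22] → take alpha-beta (3); add alpha.
Step 2: frontier [alpha-rho 11, alpha-iota 14, alpha-epsilon 15, beta-rho 17, beta-zeta 22] → take alpha-rho (11); add rho.
Step 3: frontier [alpha-iota 14, alpha-epsilon 15, beta-zeta 22, mu-rho 8, rho-zeta 8, eta-rho 17, epsilon-rho 21] → take mu-rho (8); add mu.
Step 4: frontier [alpha-iota 14, alpha-epsilon 15, beta-zeta 22, eta-mu 2, mu-zeta 10, iota-mu 12, rho-zeta 8, eta-rho 17, epsilon-rho 21] → take eta-mu (2); add eta.
Step 5: frontier [alpha-iota 14, alpha-epsilon 15, beta-zeta 22, mu-zeta 10, iota-mu 12, rho-zeta 8, epsilon-rho 21] → take rho-zeta (8); add zeta.
Step 6: frontier [alpha-iota 14, alpha-epsilon 15, iota-mu 12, epsilon-rho 21] → take iota-mu (12); add iota.
Step 7: frontier [alpha-epsilon 15, epsilon-iota 11, epsilon-rho 21] → take epsilon-iota (11); add epsilon.
The 7th edge added is epsilon-iota.

epsilon-iota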